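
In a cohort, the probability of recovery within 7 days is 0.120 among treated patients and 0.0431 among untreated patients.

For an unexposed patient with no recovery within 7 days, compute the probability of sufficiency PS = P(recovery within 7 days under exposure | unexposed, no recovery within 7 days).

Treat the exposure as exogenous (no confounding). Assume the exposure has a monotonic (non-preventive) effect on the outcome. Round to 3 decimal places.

Let p₁ = 0.12, p₀ = 0.0431.
Under exogeneity and monotonicity, PS = (p₁ − p₀) / (1 − p₀).
PS = (0.12 − 0.0431) / (1 − 0.0431) = 0.0769 / 0.9569 ≈ 0.0804

PS ≈ 0.080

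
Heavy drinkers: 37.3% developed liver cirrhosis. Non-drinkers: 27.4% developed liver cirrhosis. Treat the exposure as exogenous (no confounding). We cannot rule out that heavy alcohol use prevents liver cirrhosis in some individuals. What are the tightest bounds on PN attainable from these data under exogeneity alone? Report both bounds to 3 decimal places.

0.265 ≤ PN ≤ 1.000

p₁ = 0.373, p₀ = 0.274.
Under exogeneity alone the bounds on PN are max{0,(p₁−p₀)/p₁} ≤ PN ≤ min{1,(1−p₀)/p₁}.
  lower = (p₁ − p₀)/p₁ = 0.099 / 0.373 ≈ 0.2654
  upper = min{1, (1 − p₀)/p₁} = 0.726 / 0.373 ≈ 1.9464 → capped at 1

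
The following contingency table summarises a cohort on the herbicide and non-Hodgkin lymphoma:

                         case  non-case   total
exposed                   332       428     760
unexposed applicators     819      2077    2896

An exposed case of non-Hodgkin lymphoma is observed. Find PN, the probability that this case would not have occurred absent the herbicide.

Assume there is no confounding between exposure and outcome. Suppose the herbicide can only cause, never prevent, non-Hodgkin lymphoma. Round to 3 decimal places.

PN ≈ 0.353

p₁ = P(outcome | exposed) = 332/760 = 0.43684
p₀ = P(outcome | unexposed) = 819/2896 = 0.2828
Under exogeneity and monotonicity, PN = (p₁ − p₀) / p₁.
PN = (0.43684 − 0.2828) / 0.43684 = 0.15404 / 0.43684 ≈ 0.3526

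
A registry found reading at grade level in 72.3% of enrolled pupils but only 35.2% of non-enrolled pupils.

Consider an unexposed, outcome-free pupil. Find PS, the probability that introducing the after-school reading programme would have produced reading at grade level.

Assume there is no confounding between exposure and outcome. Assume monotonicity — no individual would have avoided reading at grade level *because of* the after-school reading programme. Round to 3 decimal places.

PS ≈ 0.573

p₁ = 0.723, p₀ = 0.352.
Under exogeneity and monotonicity, PS = (p₁ − p₀) / (1 − p₀).
PS = (0.723 − 0.352) / (1 − 0.352) = 0.371 / 0.648 ≈ 0.5725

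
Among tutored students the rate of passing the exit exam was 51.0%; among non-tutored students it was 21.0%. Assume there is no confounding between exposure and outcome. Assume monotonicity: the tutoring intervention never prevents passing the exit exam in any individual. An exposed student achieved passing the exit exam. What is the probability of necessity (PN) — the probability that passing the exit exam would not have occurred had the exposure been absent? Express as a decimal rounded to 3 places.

PN ≈ 0.588

p₁ = 0.51, p₀ = 0.21.
Under exogeneity and monotonicity, PN = (p₁ − p₀) / p₁.
PN = (0.51 − 0.21) / 0.51 = 0.3 / 0.51 ≈ 0.5882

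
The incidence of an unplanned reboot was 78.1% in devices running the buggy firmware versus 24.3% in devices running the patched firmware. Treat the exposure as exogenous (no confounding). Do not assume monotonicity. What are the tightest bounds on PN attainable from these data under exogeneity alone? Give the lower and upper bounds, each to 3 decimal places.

0.689 ≤ PN ≤ 0.969

p₁ = 0.781, p₀ = 0.243.
Under exogeneity alone the bounds on PN are max{0,(p₁−p₀)/p₁} ≤ PN ≤ min{1,(1−p₀)/p₁}.
  lower = (p₁ − p₀)/p₁ = 0.538 / 0.781 ≈ 0.6889
  upper = min{1, (1 − p₀)/p₁} = 0.757 / 0.781 ≈ 0.9693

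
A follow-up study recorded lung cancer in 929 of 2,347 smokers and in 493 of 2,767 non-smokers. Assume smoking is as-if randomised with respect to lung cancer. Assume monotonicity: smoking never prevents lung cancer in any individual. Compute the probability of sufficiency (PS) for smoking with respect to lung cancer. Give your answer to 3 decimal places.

PS ≈ 0.265

p₁ = P(outcome | exposed) = 929/2347 = 0.39582
p₀ = P(outcome | unexposed) = 493/2767 = 0.17817
Under exogeneity and monotonicity, PS = (p₁ − p₀) / (1 − p₀).
PS = (0.39582 − 0.17817) / (1 − 0.17817) = 0.21765 / 0.82183 ≈ 0.2648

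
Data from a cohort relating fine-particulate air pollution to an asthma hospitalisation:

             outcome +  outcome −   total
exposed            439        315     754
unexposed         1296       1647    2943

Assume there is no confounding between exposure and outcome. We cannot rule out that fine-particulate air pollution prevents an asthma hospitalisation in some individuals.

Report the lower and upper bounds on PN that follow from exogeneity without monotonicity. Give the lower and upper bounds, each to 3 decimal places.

0.244 ≤ PN ≤ 0.961

p₁ = P(outcome | exposed) = 439/754 = 0.58223
p₀ = P(outcome | unexposed) = 1296/2943 = 0.44037
Under exogeneity alone the bounds on PN are max{0,(p₁−p₀)/p₁} ≤ PN ≤ min{1,(1−p₀)/p₁}.
  lower = (p₁ − p₀)/p₁ = 0.14186 / 0.58223 ≈ 0.2437
  upper = min{1, (1 − p₀)/p₁} = 0.55963 / 0.58223 ≈ 0.9612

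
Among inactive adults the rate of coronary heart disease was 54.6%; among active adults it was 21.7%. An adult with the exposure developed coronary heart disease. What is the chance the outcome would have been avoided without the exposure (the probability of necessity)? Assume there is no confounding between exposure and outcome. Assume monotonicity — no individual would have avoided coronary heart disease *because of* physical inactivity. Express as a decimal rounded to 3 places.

PN ≈ 0.603

p₁ = 0.546, p₀ = 0.217.
Under exogeneity and monotonicity, PN = (p₁ − p₀) / p₁.
PN = (0.546 − 0.217) / 0.546 = 0.329 / 0.546 ≈ 0.6026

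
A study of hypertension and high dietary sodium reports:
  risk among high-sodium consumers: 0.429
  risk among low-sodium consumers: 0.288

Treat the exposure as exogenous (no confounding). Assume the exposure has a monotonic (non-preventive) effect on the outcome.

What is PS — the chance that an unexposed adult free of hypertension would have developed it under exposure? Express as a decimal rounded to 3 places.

Let p₁ = 0.429, p₀ = 0.288.
Under exogeneity and monotonicity, PS = (p₁ − p₀) / (1 − p₀).
PS = (0.429 − 0.288) / (1 − 0.288) = 0.141 / 0.712 ≈ 0.1980

PS ≈ 0.198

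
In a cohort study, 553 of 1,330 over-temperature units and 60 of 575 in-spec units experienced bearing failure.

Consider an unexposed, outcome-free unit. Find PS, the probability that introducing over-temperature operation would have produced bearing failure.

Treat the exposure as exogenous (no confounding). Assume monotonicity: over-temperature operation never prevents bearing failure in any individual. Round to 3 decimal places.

PS ≈ 0.348

p₁ = P(outcome | exposed) = 553/1330 = 0.41579
p₀ = P(outcome | unexposed) = 60/575 = 0.10435
Under exogeneity and monotonicity, PS = (p₁ − p₀) / (1 − p₀).
PS = (0.41579 − 0.10435) / (1 − 0.10435) = 0.31144 / 0.89565 ≈ 0.3477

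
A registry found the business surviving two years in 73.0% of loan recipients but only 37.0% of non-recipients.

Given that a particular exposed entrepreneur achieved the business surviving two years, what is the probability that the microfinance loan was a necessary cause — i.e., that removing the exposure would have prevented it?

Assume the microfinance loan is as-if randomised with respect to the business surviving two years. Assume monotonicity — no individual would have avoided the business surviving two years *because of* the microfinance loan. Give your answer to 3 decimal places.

PN ≈ 0.493

p₁ = 0.73, p₀ = 0.37.
Under exogeneity and monotonicity, PN = (p₁ − p₀) / p₁.
PN = (0.73 − 0.37) / 0.73 = 0.36 / 0.73 ≈ 0.4932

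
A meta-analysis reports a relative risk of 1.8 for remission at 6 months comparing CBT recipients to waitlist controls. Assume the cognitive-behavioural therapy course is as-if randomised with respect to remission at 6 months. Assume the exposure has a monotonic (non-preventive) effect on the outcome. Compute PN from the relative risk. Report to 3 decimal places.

PN ≈ 0.444

Under exogeneity and monotonicity, PN = (RR − 1) / RR = 1 − 1/RR.
PN = (1.8 − 1) / 1.8 = 0.8 / 1.8 ≈ 0.4444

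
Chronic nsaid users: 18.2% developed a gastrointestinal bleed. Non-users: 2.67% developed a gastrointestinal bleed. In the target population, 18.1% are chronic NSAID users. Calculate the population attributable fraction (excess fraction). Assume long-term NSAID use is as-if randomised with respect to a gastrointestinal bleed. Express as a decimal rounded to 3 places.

p₁ = 0.182, p₀ = 0.0267.
Overall risk P(Y=1) = π·p₁ + (1−π)·p₀ = 0.181×0.182 + 0.819×0.0267 = 0.054809.
Under exogeneity, PAF = [P(Y=1) − p₀] / P(Y=1).
PAF = (0.054809 − 0.0267) / 0.054809 ≈ 0.5129

PAF ≈ 0.513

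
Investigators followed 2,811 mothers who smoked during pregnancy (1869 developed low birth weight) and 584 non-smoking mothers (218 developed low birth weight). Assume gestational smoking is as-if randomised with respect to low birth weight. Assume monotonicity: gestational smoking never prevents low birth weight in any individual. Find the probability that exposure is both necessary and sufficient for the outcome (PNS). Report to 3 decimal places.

p₁ = P(outcome | exposed) = 1869/2811 = 0.66489
p₀ = P(outcome | unexposed) = 218/584 = 0.37329
Under exogeneity and monotonicity, PNS = p₁ − p₀.
PNS = 0.66489 − 0.37329 = 0.2916

PNS ≈ 0.292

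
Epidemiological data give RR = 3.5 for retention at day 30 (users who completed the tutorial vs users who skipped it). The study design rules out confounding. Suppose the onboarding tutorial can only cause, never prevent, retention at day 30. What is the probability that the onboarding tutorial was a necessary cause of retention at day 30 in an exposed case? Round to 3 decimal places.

PN ≈ 0.714

Under exogeneity and monotonicity, PN = (RR − 1) / RR = 1 − 1/RR.
PN = (3.5 − 1) / 3.5 = 2.5 / 3.5 ≈ 0.7143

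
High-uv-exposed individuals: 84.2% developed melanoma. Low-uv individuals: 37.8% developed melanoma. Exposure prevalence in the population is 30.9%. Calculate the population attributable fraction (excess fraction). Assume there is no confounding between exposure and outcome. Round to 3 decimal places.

PAF ≈ 0.275

p₁ = 0.842, p₀ = 0.378.
Overall risk P(Y=1) = π·p₁ + (1−π)·p₀ = 0.309×0.842 + 0.691×0.378 = 0.52138.
Under exogeneity, PAF = [P(Y=1) − p₀] / P(Y=1).
PAF = (0.52138 − 0.378) / 0.52138 ≈ 0.2750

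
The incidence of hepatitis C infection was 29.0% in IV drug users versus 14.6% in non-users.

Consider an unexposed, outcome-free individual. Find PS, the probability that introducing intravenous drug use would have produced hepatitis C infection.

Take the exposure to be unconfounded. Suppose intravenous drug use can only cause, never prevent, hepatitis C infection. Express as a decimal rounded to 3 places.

p₁ = 0.29, p₀ = 0.146.
Under exogeneity and monotonicity, PS = (p₁ − p₀) / (1 − p₀).
PS = (0.29 − 0.146) / (1 − 0.146) = 0.144 / 0.854 ≈ 0.1686

PS ≈ 0.169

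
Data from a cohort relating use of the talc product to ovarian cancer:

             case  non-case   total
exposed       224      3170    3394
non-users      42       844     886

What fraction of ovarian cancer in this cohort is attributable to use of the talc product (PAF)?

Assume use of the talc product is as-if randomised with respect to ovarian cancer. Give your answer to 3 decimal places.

PAF ≈ 0.237

p₁ = P(outcome | exposed) = 224/3394 = 0.065999
p₀ = P(outcome | unexposed) = 42/886 = 0.047404
Exposure prevalence π = 3394/4280 = 0.79299; overall risk P(Y=1) = 0.06215.
Under exogeneity, PAF = [P(Y=1) − p₀]/P(Y=1).
PAF = (0.06215 − 0.047404) / 0.06215 ≈ 0.2373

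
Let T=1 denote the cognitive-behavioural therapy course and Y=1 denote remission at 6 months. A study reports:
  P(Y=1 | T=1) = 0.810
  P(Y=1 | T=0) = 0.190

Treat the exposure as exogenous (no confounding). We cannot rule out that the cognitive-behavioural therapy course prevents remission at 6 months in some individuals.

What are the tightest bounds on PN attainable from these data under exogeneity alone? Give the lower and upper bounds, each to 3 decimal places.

0.765 ≤ PN ≤ 1.000

Let p₁ = 0.81, p₀ = 0.19.
Under exogeneity alone the bounds on PN are max{0,(p₁−p₀)/p₁} ≤ PN ≤ min{1,(1−p₀)/p₁}.
  lower = (p₁ − p₀)/p₁ = 0.62 / 0.81 ≈ 0.7654
  upper = min{1, (1 − p₀)/p₁} = 0.81 / 0.81 ≈ 1.0000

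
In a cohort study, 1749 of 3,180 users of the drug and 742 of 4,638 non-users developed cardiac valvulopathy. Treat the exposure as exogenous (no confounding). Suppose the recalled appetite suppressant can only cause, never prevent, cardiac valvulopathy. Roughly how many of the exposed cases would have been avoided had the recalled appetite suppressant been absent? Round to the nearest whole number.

about 1240 cases

p₁ = P(outcome | exposed) = 1749/3180 = 0.55
p₀ = P(outcome | unexposed) = 742/4638 = 0.15998
PN = (p₁ − p₀)/p₁ = (0.55 − 0.15998) / 0.55 ≈ 0.70912.
Attributable cases ≈ PN × (exposed cases) = 0.70912 × 1749 ≈ 1240.25.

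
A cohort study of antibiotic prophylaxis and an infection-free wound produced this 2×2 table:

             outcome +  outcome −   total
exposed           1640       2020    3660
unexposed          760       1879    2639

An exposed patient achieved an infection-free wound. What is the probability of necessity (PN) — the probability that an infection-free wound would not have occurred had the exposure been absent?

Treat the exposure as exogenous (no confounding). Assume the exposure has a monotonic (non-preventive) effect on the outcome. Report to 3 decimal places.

p₁ = P(outcome | exposed) = 1640/3660 = 0.44809
p₀ = P(outcome | unexposed) = 760/2639 = 0.28799
Under exogeneity and monotonicity, PN = (p₁ − p₀) / p₁.
PN = (0.44809 − 0.28799) / 0.44809 = 0.1601 / 0.44809 ≈ 0.3573

PN ≈ 0.357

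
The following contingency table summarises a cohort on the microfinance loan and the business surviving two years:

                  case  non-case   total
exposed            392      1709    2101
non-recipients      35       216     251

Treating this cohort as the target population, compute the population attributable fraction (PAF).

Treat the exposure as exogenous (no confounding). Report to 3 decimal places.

p₁ = P(outcome | exposed) = 392/2101 = 0.18658
p₀ = P(outcome | unexposed) = 35/251 = 0.13944
Exposure prevalence π = 2101/2352 = 0.89328; overall risk P(Y=1) = 0.18155.
Under exogeneity, PAF = [P(Y=1) − p₀]/P(Y=1).
PAF = (0.18155 − 0.13944) / 0.18155 ≈ 0.2319

PAF ≈ 0.232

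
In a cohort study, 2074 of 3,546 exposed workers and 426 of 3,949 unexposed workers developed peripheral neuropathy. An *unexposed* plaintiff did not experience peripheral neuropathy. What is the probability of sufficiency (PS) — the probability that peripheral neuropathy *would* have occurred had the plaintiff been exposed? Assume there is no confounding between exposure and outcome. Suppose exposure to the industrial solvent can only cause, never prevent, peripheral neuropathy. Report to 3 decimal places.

p₁ = P(outcome | exposed) = 2074/3546 = 0.58488
p₀ = P(outcome | unexposed) = 426/3949 = 0.10788
Under exogeneity and monotonicity, PS = (p₁ − p₀) / (1 − p₀).
PS = (0.58488 − 0.10788) / (1 − 0.10788) = 0.47701 / 0.89212 ≈ 0.5347

PS ≈ 0.535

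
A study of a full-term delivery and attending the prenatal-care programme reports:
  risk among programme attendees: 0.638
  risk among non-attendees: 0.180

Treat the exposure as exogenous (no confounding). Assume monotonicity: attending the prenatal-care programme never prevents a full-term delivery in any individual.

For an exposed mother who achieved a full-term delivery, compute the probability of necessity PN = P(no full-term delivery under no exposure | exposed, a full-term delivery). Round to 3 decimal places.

PN ≈ 0.718

Let p₁ = 0.638, p₀ = 0.18.
Under exogeneity and monotonicity, PN = (p₁ − p₀) / p₁.
PN = (0.638 − 0.18) / 0.638 = 0.458 / 0.638 ≈ 0.7179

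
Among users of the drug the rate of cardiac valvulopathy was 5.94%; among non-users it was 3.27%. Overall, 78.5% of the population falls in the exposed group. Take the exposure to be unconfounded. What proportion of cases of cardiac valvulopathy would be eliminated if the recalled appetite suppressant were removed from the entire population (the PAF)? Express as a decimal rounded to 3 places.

PAF ≈ 0.391

p₁ = 0.0594, p₀ = 0.0327.
Overall risk P(Y=1) = π·p₁ + (1−π)·p₀ = 0.785×0.0594 + 0.215×0.0327 = 0.053659.
Under exogeneity, PAF = [P(Y=1) − p₀] / P(Y=1).
PAF = (0.053659 − 0.0327) / 0.053659 ≈ 0.3906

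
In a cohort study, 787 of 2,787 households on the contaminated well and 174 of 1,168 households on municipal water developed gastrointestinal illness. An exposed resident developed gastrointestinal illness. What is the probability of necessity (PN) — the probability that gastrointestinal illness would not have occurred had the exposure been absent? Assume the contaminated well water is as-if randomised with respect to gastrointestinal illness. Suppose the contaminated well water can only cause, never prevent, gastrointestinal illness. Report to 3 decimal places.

p₁ = P(outcome | exposed) = 787/2787 = 0.28238
p₀ = P(outcome | unexposed) = 174/1168 = 0.14897
Under exogeneity and monotonicity, PN = (p₁ − p₀) / p₁.
PN = (0.28238 − 0.14897) / 0.28238 = 0.13341 / 0.28238 ≈ 0.4724

PN ≈ 0.472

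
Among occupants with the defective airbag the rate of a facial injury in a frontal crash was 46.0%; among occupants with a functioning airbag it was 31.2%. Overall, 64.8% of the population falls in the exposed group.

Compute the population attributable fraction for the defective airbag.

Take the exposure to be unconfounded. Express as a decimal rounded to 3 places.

PAF ≈ 0.235

p₁ = 0.46, p₀ = 0.312.
Overall risk P(Y=1) = π·p₁ + (1−π)·p₀ = 0.648×0.46 + 0.352×0.312 = 0.4079.
Under exogeneity, PAF = [P(Y=1) − p₀] / P(Y=1).
PAF = (0.4079 − 0.312) / 0.4079 ≈ 0.2351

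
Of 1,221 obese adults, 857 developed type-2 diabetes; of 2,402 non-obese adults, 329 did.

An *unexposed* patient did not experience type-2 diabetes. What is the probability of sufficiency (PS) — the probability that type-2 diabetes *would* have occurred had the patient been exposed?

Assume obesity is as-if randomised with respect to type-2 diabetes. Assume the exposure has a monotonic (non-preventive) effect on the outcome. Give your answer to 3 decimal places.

PS ≈ 0.655

p₁ = P(outcome | exposed) = 857/1221 = 0.70188
p₀ = P(outcome | unexposed) = 329/2402 = 0.13697
Under exogeneity and monotonicity, PS = (p₁ − p₀) / (1 − p₀).
PS = (0.70188 − 0.13697) / (1 − 0.13697) = 0.56491 / 0.86303 ≈ 0.6546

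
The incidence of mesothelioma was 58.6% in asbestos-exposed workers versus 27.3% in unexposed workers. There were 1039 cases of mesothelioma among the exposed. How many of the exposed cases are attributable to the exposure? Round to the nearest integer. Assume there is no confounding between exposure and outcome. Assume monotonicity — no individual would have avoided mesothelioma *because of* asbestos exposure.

about 555 cases

p₁ = 0.586, p₀ = 0.273.
PN = (p₁ − p₀)/p₁ = (0.586 − 0.273) / 0.586 ≈ 0.53413.
Attributable cases ≈ PN × (exposed cases) = 0.53413 × 1039 ≈ 554.96.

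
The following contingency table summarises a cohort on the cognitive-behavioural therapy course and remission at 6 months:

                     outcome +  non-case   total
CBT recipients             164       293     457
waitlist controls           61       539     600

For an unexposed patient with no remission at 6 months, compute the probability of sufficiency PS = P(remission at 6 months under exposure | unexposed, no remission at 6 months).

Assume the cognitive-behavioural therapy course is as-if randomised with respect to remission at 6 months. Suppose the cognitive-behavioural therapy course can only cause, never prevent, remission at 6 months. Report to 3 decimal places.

p₁ = P(outcome | exposed) = 164/457 = 0.35886
p₀ = P(outcome | unexposed) = 61/600 = 0.10167
Under exogeneity and monotonicity, PS = (p₁ − p₀) / (1 − p₀).
PS = (0.35886 − 0.10167) / (1 − 0.10167) = 0.2572 / 0.89833 ≈ 0.2863

PS ≈ 0.286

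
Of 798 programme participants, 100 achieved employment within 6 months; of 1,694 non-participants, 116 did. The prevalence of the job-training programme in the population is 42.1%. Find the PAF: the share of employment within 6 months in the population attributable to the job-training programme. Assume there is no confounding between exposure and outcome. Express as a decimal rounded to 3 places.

PAF ≈ 0.259

p₁ = P(outcome | exposed) = 100/798 = 0.12531
p₀ = P(outcome | unexposed) = 116/1694 = 0.068477
Overall risk P(Y=1) = π·p₁ + (1−π)·p₀ = 0.421×0.12531 + 0.579×0.068477 = 0.092405.
Under exogeneity, PAF = [P(Y=1) − p₀] / P(Y=1).
PAF = (0.092405 − 0.068477) / 0.092405 ≈ 0.2589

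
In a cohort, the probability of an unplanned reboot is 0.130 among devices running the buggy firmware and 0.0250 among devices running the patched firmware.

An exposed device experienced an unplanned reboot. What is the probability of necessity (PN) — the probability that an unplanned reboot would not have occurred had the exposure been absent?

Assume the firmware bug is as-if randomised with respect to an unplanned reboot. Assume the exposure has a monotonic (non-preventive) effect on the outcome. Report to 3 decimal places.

PN ≈ 0.808

Let p₁ = 0.13, p₀ = 0.025.
Under exogeneity and monotonicity, PN = (p₁ − p₀) / p₁.
PN = (0.13 − 0.025) / 0.13 = 0.105 / 0.13 ≈ 0.8077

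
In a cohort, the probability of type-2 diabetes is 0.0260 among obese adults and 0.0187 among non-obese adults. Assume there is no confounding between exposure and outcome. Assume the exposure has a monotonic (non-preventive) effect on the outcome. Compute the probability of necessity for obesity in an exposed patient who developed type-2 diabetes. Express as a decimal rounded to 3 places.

Let p₁ = 0.026, p₀ = 0.0187.
Under exogeneity and monotonicity, PN = (p₁ − p₀) / p₁.
PN = (0.026 − 0.0187) / 0.026 = 0.0073 / 0.026 ≈ 0.2808

PN ≈ 0.281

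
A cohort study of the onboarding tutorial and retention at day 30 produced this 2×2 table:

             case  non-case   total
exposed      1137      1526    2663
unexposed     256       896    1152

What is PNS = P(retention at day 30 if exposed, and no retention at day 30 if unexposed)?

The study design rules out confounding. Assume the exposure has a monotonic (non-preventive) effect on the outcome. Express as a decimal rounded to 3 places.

p₁ = P(outcome | exposed) = 1137/2663 = 0.42696
p₀ = P(outcome | unexposed) = 256/1152 = 0.22222
Under exogeneity and monotonicity, PNS = p₁ − p₀.
PNS = 0.42696 − 0.22222 = 0.20474

PNS ≈ 0.205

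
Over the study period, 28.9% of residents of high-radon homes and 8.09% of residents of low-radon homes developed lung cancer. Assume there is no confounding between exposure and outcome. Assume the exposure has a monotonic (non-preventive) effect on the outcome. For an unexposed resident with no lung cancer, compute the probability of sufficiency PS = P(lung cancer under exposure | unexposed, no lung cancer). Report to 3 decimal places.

PS ≈ 0.226

p₁ = 0.289, p₀ = 0.0809.
Under exogeneity and monotonicity, PS = (p₁ − p₀) / (1 − p₀).
PS = (0.289 − 0.0809) / (1 − 0.0809) = 0.2081 / 0.9191 ≈ 0.2264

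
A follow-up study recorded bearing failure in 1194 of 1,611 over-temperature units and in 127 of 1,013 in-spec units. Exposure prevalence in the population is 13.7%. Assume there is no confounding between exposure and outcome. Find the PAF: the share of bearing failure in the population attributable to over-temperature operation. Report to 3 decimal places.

p₁ = P(outcome | exposed) = 1194/1611 = 0.74115
p₀ = P(outcome | unexposed) = 127/1013 = 0.12537
Overall risk P(Y=1) = π·p₁ + (1−π)·p₀ = 0.137×0.74115 + 0.863×0.12537 = 0.20973.
Under exogeneity, PAF = [P(Y=1) − p₀] / P(Y=1).
PAF = (0.20973 − 0.12537) / 0.20973 ≈ 0.4022

PAF ≈ 0.402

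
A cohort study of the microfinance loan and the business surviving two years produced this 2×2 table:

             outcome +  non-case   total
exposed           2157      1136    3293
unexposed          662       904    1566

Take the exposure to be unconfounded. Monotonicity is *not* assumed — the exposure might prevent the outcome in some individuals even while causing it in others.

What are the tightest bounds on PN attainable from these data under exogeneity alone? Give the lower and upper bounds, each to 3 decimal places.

0.355 ≤ PN ≤ 0.881

p₁ = P(outcome | exposed) = 2157/3293 = 0.65503
p₀ = P(outcome | unexposed) = 662/1566 = 0.42273
Under exogeneity alone the bounds on PN are max{0,(p₁−p₀)/p₁} ≤ PN ≤ min{1,(1−p₀)/p₁}.
  lower = (p₁ − p₀)/p₁ = 0.23229 / 0.65503 ≈ 0.3546
  upper = min{1, (1 − p₀)/p₁} = 0.57727 / 0.65503 ≈ 0.8813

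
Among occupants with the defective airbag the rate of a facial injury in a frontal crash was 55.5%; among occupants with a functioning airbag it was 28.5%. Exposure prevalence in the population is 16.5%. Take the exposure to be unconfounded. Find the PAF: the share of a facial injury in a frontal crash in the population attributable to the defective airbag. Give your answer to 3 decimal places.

PAF ≈ 0.135

p₁ = 0.555, p₀ = 0.285.
Overall risk P(Y=1) = π·p₁ + (1−π)·p₀ = 0.165×0.555 + 0.835×0.285 = 0.32955.
Under exogeneity, PAF = [P(Y=1) − p₀] / P(Y=1).
PAF = (0.32955 − 0.285) / 0.32955 ≈ 0.1352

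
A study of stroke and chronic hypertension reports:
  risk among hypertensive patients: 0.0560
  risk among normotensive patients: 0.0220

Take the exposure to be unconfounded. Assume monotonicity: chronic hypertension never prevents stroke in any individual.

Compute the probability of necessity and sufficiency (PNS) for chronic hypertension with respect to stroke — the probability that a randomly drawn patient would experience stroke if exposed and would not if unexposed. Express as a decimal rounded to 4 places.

PNS ≈ 0.0340

Let p₁ = 0.056, p₀ = 0.022.
Under exogeneity and monotonicity, PNS = p₁ − p₀.
PNS = 0.056 − 0.022 = 0.034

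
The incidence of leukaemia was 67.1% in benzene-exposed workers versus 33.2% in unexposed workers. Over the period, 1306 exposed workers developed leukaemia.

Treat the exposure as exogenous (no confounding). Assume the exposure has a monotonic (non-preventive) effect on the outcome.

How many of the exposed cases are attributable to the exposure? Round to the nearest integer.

p₁ = 0.671, p₀ = 0.332.
PN = (p₁ − p₀)/p₁ = (0.671 − 0.332) / 0.671 ≈ 0.50522.
Attributable cases ≈ PN × (exposed cases) = 0.50522 × 1306 ≈ 659.81.

about 660 cases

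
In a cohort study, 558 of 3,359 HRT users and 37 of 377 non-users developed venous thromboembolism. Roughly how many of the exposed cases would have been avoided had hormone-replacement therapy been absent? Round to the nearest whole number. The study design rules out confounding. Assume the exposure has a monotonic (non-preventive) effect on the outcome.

p₁ = P(outcome | exposed) = 558/3359 = 0.16612
p₀ = P(outcome | unexposed) = 37/377 = 0.098143
PN = (p₁ − p₀)/p₁ = (0.16612 − 0.098143) / 0.16612 ≈ 0.40921.
Attributable cases ≈ PN × (exposed cases) = 0.40921 × 558 ≈ 228.34.

about 228 cases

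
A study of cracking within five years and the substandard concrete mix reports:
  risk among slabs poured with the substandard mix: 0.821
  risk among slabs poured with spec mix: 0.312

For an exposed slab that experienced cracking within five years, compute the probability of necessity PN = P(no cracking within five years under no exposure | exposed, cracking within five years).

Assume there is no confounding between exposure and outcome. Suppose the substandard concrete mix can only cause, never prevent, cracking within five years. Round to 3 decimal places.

Let p₁ = 0.821, p₀ = 0.312.
Under exogeneity and monotonicity, PN = (p₁ − p₀) / p₁.
PN = (0.821 − 0.312) / 0.821 = 0.509 / 0.821 ≈ 0.6200

PN ≈ 0.620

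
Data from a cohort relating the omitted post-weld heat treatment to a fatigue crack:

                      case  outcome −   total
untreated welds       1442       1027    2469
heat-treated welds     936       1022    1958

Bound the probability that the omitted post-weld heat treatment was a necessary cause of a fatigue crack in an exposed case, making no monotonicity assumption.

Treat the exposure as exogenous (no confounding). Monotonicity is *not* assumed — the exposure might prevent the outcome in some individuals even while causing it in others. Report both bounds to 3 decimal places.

p₁ = P(outcome | exposed) = 1442/2469 = 0.58404
p₀ = P(outcome | unexposed) = 936/1958 = 0.47804
Under exogeneity alone the bounds on PN are max{0,(p₁−p₀)/p₁} ≤ PN ≤ min{1,(1−p₀)/p₁}.
  lower = (p₁ − p₀)/p₁ = 0.106 / 0.58404 ≈ 0.1815
  upper = min{1, (1 − p₀)/p₁} = 0.52196 / 0.58404 ≈ 0.8937

0.181 ≤ PN ≤ 0.894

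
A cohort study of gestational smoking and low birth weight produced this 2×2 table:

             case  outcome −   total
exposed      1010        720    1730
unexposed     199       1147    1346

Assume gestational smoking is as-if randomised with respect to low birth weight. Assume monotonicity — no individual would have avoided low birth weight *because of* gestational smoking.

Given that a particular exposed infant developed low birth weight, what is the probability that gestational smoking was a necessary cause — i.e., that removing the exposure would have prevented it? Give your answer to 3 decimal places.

PN ≈ 0.747

p₁ = P(outcome | exposed) = 1010/1730 = 0.58382
p₀ = P(outcome | unexposed) = 199/1346 = 0.14785
Under exogeneity and monotonicity, PN = (p₁ − p₀) / p₁.
PN = (0.58382 − 0.14785) / 0.58382 = 0.43597 / 0.58382 ≈ 0.7468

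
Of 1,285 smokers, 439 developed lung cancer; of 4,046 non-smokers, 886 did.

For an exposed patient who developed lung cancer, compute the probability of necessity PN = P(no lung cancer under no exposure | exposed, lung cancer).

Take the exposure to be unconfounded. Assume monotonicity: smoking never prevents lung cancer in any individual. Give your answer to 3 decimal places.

PN ≈ 0.359

p₁ = P(outcome | exposed) = 439/1285 = 0.34163
p₀ = P(outcome | unexposed) = 886/4046 = 0.21898
Under exogeneity and monotonicity, PN = (p₁ − p₀) / p₁.
PN = (0.34163 − 0.21898) / 0.34163 = 0.12265 / 0.34163 ≈ 0.3590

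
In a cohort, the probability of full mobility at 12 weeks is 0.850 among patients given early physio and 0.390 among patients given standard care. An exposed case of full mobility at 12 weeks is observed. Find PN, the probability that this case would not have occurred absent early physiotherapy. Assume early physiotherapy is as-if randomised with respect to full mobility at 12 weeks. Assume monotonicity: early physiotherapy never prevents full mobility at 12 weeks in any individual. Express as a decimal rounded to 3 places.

PN ≈ 0.541

Let p₁ = 0.85, p₀ = 0.39.
Under exogeneity and monotonicity, PN = (p₁ − p₀) / p₁.
PN = (0.85 − 0.39) / 0.85 = 0.46 / 0.85 ≈ 0.5412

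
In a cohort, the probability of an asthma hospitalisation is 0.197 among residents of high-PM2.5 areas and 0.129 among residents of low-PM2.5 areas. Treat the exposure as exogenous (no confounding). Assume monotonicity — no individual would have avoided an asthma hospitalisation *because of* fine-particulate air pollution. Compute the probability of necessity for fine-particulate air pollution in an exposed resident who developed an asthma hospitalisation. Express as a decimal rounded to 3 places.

PN ≈ 0.345

Let p₁ = 0.197, p₀ = 0.129.
Under exogeneity and monotonicity, PN = (p₁ − p₀) / p₁.
PN = (0.197 − 0.129) / 0.197 = 0.068 / 0.197 ≈ 0.3452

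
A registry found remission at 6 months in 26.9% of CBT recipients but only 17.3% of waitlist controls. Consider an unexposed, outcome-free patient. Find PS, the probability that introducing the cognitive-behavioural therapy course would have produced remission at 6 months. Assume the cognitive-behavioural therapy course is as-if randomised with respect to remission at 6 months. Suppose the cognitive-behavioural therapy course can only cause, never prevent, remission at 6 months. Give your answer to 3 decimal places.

PS ≈ 0.116

p₁ = 0.269, p₀ = 0.173.
Under exogeneity and monotonicity, PS = (p₁ − p₀) / (1 − p₀).
PS = (0.269 − 0.173) / (1 − 0.173) = 0.096 / 0.827 ≈ 0.1161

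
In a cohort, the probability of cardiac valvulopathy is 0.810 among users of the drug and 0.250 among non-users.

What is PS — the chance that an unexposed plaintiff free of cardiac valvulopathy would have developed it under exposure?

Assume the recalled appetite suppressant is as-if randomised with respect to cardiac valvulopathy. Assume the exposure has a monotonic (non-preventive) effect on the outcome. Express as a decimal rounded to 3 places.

PS ≈ 0.747

Let p₁ = 0.81, p₀ = 0.25.
Under exogeneity and monotonicity, PS = (p₁ − p₀) / (1 − p₀).
PS = (0.81 − 0.25) / (1 − 0.25) = 0.56 / 0.75 ≈ 0.7467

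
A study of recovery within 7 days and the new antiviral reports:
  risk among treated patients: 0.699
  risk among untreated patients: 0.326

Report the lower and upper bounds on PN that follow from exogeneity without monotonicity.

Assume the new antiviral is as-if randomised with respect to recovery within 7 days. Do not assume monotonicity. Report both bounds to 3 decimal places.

0.534 ≤ PN ≤ 0.964

Let p₁ = 0.699, p₀ = 0.326.
Under exogeneity alone the bounds on PN are max{0,(p₁−p₀)/p₁} ≤ PN ≤ min{1,(1−p₀)/p₁}.
  lower = (p₁ − p₀)/p₁ = 0.373 / 0.699 ≈ 0.5336
  upper = min{1, (1 − p₀)/p₁} = 0.674 / 0.699 ≈ 0.9642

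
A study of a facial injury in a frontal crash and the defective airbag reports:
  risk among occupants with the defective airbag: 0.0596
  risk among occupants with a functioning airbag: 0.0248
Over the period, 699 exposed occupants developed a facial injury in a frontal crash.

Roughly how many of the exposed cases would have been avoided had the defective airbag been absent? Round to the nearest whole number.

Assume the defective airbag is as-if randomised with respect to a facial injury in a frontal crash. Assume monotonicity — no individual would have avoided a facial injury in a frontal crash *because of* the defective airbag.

about 408 cases

Let p₁ = 0.0596, p₀ = 0.0248.
PN = (p₁ − p₀)/p₁ = (0.0596 − 0.0248) / 0.0596 ≈ 0.58389.
Attributable cases ≈ PN × (exposed cases) = 0.58389 × 699 ≈ 408.14.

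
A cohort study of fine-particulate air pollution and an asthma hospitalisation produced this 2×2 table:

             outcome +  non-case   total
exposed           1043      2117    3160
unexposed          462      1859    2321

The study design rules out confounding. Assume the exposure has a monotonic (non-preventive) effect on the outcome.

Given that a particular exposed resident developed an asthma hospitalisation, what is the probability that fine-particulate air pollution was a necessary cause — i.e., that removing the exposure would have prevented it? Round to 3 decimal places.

p₁ = P(outcome | exposed) = 1043/3160 = 0.33006
p₀ = P(outcome | unexposed) = 462/2321 = 0.19905
Under exogeneity and monotonicity, PN = (p₁ − p₀)/p₁.
PN = (0.33006 − 0.19905) / 0.33006 ≈ 0.3969

PN ≈ 0.397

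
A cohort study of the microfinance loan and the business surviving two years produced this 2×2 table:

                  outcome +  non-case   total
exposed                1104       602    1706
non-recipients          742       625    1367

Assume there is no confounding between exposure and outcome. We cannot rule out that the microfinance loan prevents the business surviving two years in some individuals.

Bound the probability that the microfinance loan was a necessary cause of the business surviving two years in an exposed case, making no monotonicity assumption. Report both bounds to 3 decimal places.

p₁ = P(outcome | exposed) = 1104/1706 = 0.64713
p₀ = P(outcome | unexposed) = 742/1367 = 0.54279
Under exogeneity alone the bounds on PN are max{0,(p₁−p₀)/p₁} ≤ PN ≤ min{1,(1−p₀)/p₁}.
  lower = (p₁ − p₀)/p₁ = 0.10433 / 0.64713 ≈ 0.1612
  upper = min{1, (1 − p₀)/p₁} = 0.45721 / 0.64713 ≈ 0.7065

0.161 ≤ PN ≤ 0.707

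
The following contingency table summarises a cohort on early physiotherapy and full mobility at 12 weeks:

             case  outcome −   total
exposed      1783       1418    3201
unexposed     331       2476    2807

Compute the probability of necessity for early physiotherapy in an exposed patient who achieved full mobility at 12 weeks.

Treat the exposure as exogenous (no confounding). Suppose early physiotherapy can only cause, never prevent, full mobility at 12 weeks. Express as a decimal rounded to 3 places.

p₁ = P(outcome | exposed) = 1783/3201 = 0.55701
p₀ = P(outcome | unexposed) = 331/2807 = 0.11792
Under exogeneity and monotonicity, PN = (p₁ − p₀) / p₁.
PN = (0.55701 − 0.11792) / 0.55701 = 0.43909 / 0.55701 ≈ 0.7883

PN ≈ 0.788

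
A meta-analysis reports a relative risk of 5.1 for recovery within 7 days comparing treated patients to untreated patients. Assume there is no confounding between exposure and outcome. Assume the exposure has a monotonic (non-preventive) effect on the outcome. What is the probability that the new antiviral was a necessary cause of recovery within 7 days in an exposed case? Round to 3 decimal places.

PN ≈ 0.804

Under exogeneity and monotonicity, PN = (RR − 1) / RR = 1 − 1/RR.
PN = (5.1 − 1) / 5.1 = 4.1 / 5.1 ≈ 0.8039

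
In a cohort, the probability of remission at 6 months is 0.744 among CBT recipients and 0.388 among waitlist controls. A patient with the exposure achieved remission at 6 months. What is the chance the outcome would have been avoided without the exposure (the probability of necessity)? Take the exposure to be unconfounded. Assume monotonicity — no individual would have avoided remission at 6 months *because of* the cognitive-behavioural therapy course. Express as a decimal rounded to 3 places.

PN ≈ 0.478

Let p₁ = 0.744, p₀ = 0.388.
Under exogeneity and monotonicity, PN = (p₁ − p₀) / p₁.
PN = (0.744 − 0.388) / 0.744 = 0.356 / 0.744 ≈ 0.4785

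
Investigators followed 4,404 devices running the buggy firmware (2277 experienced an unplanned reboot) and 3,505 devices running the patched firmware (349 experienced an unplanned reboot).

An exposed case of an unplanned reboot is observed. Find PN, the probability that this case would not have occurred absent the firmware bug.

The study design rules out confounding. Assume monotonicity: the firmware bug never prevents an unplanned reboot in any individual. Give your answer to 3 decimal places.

p₁ = P(outcome | exposed) = 2277/4404 = 0.51703
p₀ = P(outcome | unexposed) = 349/3505 = 0.099572
Under exogeneity and monotonicity, PN = (p₁ − p₀) / p₁.
PN = (0.51703 − 0.099572) / 0.51703 = 0.41746 / 0.51703 ≈ 0.8074

PN ≈ 0.807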